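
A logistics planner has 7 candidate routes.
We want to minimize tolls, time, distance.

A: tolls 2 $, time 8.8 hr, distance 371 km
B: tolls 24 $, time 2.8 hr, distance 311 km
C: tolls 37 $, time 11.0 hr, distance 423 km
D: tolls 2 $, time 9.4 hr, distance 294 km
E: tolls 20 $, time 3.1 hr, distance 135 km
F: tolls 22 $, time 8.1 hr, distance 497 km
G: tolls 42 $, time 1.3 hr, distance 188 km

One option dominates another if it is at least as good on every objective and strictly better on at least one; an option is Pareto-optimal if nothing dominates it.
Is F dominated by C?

C vs F: C is worse on tolls (37 vs 22), so it does not dominate F.

No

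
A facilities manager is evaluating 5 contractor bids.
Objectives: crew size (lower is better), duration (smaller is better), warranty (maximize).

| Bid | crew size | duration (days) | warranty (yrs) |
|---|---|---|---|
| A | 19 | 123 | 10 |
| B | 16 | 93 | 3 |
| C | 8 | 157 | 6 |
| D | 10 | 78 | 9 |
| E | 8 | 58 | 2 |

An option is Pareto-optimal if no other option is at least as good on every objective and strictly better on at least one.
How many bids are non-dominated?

A: not dominated (best warranty).
B: dominated by D (crew size 10≤16, duration 78≤93, warranty 9≥3).
C: not dominated.
D: not dominated.
E: not dominated (best duration).
Pareto-optimal: A, C, D, E → 4.

4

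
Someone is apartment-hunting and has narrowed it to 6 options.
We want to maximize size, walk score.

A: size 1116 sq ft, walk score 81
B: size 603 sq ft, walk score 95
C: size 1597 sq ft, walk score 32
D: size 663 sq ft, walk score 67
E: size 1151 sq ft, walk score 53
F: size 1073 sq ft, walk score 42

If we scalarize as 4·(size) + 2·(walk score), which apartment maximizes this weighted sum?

A: 4·1116 + 2·81 = 4626
B: 4·603 + 2·95 = 2602
C: 4·1597 + 2·32 = 6452
D: 4·663 + 2·67 = 2786
E: 4·1151 + 2·53 = 4710
F: 4·1073 + 2·42 = 4376
Highest: C at 6452.

C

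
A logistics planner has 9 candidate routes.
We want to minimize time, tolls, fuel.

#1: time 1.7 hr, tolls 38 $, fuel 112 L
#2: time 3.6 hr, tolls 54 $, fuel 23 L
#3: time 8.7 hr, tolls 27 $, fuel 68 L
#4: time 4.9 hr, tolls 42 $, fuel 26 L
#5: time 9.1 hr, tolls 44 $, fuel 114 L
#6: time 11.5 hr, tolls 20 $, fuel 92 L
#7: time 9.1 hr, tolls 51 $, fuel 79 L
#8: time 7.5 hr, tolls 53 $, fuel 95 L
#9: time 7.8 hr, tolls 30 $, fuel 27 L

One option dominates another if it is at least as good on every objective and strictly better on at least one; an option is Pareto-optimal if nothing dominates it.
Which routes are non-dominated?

#1, #2, #3, #4, #6, #9

#1: not dominated (best time).
#2: not dominated (best fuel).
#3: not dominated.
#4: not dominated.
#5: dominated by #1 (time 1.7≤9.1, tolls 38≤44, fuel 112≤114).
#6: not dominated (best tolls).
#7: dominated by #3 (time 8.7≤9.1, tolls 27≤51, fuel 68≤79).
#8: dominated by #4 (time 4.9≤7.5, tolls 42≤53, fuel 26≤95).
#9: not dominated.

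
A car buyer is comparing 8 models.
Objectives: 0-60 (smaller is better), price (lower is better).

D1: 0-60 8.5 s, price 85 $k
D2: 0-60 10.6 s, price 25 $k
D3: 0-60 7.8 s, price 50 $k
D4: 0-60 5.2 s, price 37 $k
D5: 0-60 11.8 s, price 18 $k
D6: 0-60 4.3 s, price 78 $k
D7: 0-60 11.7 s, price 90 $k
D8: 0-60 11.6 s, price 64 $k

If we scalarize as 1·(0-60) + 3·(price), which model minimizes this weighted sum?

D1: 1·8.5 + 3·85 = 263.5
D2: 1·10.6 + 3·25 = 85.6
D3: 1·7.8 + 3·50 = 157.8
D4: 1·5.2 + 3·37 = 116.2
D5: 1·11.8 + 3·18 = 65.8
D6: 1·4.3 + 3·78 = 238.3
D7: 1·11.7 + 3·90 = 281.7
D8: 1·11.6 + 3·64 = 203.6
Lowest: D5 at 65.8.

D5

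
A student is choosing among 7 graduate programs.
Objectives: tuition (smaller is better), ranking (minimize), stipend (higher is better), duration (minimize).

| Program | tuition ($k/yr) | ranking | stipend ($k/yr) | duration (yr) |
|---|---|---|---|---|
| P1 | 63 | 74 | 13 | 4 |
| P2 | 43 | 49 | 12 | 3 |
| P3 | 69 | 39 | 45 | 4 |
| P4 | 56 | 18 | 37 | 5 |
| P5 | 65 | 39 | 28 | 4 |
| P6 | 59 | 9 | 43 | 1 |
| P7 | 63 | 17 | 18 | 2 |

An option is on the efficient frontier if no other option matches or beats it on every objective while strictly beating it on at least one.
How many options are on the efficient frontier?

4

P1: dominated by P6 (tuition 59≤63, ranking 9≤74, stipend 43≥13, duration 1≤4).
P2: not dominated (best tuition).
P3: not dominated (best stipend).
P4: not dominated.
P5: dominated by P6 (tuition 59≤65, ranking 9≤39, stipend 43≥28, duration 1≤4).
P6: not dominated (best ranking).
P7: dominated by P6 (tuition 59≤63, ranking 9≤17, stipend 43≥18, duration 1≤2).
Pareto-optimal: P2, P3, P4, P6 → 4.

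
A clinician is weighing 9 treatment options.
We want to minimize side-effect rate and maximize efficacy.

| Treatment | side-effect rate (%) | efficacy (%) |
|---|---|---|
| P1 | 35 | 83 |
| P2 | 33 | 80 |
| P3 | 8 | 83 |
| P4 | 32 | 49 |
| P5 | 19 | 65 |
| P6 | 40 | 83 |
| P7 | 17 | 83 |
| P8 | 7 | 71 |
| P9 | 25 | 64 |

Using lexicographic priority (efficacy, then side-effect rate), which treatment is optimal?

P3

First maximize efficacy: best is 83, kept {P1, P3, P6, P7}.
Then minimize side-effect rate: best is 8, kept {P3}.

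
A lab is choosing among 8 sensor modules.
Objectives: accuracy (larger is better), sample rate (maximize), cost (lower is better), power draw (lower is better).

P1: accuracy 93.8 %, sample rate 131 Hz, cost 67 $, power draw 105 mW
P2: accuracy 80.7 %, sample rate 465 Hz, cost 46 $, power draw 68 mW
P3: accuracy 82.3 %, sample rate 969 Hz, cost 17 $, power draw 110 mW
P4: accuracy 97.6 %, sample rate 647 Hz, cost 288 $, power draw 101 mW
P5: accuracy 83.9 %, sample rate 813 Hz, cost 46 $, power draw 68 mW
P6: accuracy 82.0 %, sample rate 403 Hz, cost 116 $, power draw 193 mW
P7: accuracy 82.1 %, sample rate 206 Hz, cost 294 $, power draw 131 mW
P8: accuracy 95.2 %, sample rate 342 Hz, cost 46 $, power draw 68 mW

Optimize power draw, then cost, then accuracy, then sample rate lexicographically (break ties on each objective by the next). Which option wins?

P8

First minimize power draw: best is 68, kept {P2, P5, P8}.
Then minimize cost: best is 46, kept {P2, P5, P8}.
Then maximize accuracy: best is 95.2, kept {P8}.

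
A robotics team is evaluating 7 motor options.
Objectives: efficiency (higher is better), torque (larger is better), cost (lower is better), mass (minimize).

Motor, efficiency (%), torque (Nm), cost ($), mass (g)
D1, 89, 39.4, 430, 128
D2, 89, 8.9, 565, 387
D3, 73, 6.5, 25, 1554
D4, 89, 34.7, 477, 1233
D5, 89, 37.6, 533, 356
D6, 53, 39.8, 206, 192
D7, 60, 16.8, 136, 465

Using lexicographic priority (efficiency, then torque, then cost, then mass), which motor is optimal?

D1

First maximize efficiency: best is 89, kept {D1, D2, D4, D5}.
Then maximize torque: best is 39.4, kept {D1}.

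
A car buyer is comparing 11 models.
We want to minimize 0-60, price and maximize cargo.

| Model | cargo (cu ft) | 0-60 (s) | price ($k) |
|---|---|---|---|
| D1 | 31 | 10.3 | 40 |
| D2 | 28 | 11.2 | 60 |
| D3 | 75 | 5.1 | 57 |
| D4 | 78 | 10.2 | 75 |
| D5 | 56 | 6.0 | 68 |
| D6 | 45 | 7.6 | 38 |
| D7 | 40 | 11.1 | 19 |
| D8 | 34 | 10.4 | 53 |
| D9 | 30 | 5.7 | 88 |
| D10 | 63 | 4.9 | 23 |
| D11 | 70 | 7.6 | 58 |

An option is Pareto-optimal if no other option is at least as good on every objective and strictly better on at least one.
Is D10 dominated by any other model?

No

D1: worse on cargo (31 vs 63).
D2: worse on cargo (28 vs 63).
D3: worse on 0-60 (5.1 vs 4.9).
D4: worse on 0-60 (10.2 vs 4.9).
D5: worse on cargo (56 vs 63).
D6: worse on cargo (45 vs 63).
D7: worse on cargo (40 vs 63).
D8: worse on cargo (34 vs 63).
D9: worse on cargo (30 vs 63).
D11: worse on 0-60 (7.6 vs 4.9).
No option is at least as good as D10 on every objective and strictly better on one.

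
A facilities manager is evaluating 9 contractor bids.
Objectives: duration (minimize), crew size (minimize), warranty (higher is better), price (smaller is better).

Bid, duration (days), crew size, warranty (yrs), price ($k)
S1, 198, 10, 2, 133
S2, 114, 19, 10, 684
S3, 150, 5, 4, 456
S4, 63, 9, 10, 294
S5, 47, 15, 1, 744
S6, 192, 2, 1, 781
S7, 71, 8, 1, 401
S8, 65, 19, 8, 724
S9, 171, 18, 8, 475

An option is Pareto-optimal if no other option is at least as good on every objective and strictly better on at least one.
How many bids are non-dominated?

6

S1: not dominated (best price).
S2: dominated by S4 (duration 63≤114, crew size 9≤19, warranty 10≥10, price 294≤684).
S3: not dominated.
S4: not dominated.
S5: not dominated (best duration).
S6: not dominated (best crew size).
S7: not dominated.
S8: dominated by S4 (duration 63≤65, crew size 9≤19, warranty 10≥8, price 294≤724).
S9: dominated by S4 (duration 63≤171, crew size 9≤18, warranty 10≥8, price 294≤475).
Pareto-optimal: S1, S3, S4, S5, S6, S7 → 6.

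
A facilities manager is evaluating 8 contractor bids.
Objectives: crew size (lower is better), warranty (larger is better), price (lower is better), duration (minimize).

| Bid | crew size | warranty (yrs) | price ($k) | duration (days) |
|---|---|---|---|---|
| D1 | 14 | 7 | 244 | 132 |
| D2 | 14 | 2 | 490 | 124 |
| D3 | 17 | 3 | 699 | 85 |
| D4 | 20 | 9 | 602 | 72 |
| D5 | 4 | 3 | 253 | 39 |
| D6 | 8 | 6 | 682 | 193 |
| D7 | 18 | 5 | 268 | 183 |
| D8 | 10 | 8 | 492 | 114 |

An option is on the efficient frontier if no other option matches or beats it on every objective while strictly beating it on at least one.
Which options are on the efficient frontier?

D1, D4, D5, D6, D8

D1: not dominated (best price).
D2: dominated by D5 (crew size 4≤14, warranty 3≥2, price 253≤490, duration 39≤124).
D3: dominated by D5 (crew size 4≤17, warranty 3≥3, price 253≤699, duration 39≤85).
D4: not dominated (best warranty).
D5: not dominated (best crew size).
D6: not dominated.
D7: dominated by D1 (crew size 14≤18, warranty 7≥5, price 244≤268, duration 132≤183).
D8: not dominated.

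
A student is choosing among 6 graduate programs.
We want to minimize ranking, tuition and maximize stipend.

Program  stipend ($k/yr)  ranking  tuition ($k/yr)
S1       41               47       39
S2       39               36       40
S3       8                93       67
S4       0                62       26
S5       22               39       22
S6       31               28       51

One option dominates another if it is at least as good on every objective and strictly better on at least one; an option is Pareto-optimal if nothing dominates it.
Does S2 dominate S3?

Yes

S2 vs S3: stipend 39≥8, ranking 36≤93, tuition 40≤67 — S2 is at least as good on every objective with at least one strict improvement.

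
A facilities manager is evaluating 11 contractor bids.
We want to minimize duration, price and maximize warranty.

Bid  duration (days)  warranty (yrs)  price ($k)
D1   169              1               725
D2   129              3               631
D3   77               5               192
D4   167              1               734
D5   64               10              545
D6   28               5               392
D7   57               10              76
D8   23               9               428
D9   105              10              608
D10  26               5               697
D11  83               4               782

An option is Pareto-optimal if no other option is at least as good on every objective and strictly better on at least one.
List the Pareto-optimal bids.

D6, D7, D8

D1: dominated by D2 (duration 129≤169, warranty 3≥1, price 631≤725).
D2: dominated by D3 (duration 77≤129, warranty 5≥3, price 192≤631).
D3: dominated by D7 (duration 57≤77, warranty 10≥5, price 76≤192).
D4: dominated by D2 (duration 129≤167, warranty 3≥1, price 631≤734).
D5: dominated by D7 (duration 57≤64, warranty 10≥10, price 76≤545).
D6: not dominated.
D7: not dominated (best price).
D8: not dominated (best duration).
D9: dominated by D5 (duration 64≤105, warranty 10≥10, price 545≤608).
D10: dominated by D8 (duration 23≤26, warranty 9≥5, price 428≤697).
D11: dominated by D3 (duration 77≤83, warranty 5≥4, price 192≤782).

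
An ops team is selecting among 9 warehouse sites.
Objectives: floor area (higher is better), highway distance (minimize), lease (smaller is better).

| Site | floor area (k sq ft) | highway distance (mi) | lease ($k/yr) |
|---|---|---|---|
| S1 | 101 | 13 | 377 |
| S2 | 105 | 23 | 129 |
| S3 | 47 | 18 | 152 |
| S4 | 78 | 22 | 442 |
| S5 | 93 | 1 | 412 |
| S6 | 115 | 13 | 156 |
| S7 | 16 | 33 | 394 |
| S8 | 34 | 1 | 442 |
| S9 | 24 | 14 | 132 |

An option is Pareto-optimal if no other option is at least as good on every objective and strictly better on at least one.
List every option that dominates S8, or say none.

S5: floor area 93≥34, highway distance 1≤1, lease 412≤442 — dominates S8.
Others (S1, S2, S3, S4, S6, S7, S9) are each worse than S8 on at least one objective.

S5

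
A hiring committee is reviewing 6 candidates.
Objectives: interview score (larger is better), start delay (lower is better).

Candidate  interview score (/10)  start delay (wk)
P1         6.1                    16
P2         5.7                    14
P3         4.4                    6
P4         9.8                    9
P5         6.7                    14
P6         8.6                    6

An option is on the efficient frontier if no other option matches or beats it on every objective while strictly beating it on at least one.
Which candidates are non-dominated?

P4, P6

P1: dominated by P4 (interview score 9.8≥6.1, start delay 9≤16).
P2: dominated by P4 (interview score 9.8≥5.7, start delay 9≤14).
P3: dominated by P6 (interview score 8.6≥4.4, start delay 6≤6).
P4: not dominated (best interview score).
P5: dominated by P4 (interview score 9.8≥6.7, start delay 9≤14).
P6: not dominated.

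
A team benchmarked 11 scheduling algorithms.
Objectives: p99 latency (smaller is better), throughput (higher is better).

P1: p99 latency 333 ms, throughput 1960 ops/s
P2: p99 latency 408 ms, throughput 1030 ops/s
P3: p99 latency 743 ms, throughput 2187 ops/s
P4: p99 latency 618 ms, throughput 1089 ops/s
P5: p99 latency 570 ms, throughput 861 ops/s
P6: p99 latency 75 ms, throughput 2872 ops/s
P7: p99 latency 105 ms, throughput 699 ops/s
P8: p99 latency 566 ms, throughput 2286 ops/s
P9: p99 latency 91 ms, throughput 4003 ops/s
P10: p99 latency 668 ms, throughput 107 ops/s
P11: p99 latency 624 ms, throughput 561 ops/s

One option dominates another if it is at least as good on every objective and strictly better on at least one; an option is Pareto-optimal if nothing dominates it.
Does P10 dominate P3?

P10 vs P3: P10 is worse on throughput (107 vs 2187), so it does not dominate P3.

No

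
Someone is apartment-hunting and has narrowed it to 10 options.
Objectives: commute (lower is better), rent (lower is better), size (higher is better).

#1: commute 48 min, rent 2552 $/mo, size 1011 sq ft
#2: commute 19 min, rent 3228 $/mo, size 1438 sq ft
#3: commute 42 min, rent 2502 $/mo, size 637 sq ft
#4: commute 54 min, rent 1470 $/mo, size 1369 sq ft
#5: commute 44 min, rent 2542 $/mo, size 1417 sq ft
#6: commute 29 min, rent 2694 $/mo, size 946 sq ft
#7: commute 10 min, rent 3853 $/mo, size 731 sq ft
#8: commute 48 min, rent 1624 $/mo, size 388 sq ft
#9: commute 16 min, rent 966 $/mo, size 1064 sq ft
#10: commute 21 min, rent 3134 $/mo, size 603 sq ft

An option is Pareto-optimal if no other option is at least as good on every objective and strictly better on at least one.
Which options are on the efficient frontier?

#1: dominated by #5 (commute 44≤48, rent 2542≤2552, size 1417≥1011).
#2: not dominated (best size).
#3: dominated by #9 (commute 16≤42, rent 966≤2502, size 1064≥637).
#4: not dominated.
#5: not dominated.
#6: dominated by #9 (commute 16≤29, rent 966≤2694, size 1064≥946).
#7: not dominated (best commute).
#8: dominated by #9 (commute 16≤48, rent 966≤1624, size 1064≥388).
#9: not dominated (best rent).
#10: dominated by #9 (commute 16≤21, rent 966≤3134, size 1064≥603).

#2, #4, #5, #7, #9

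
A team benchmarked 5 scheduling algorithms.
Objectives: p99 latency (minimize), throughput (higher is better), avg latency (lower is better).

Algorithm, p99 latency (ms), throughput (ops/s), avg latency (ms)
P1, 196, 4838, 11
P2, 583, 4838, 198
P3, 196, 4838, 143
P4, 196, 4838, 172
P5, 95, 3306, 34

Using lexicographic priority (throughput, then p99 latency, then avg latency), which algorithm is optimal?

P1

First maximize throughput: best is 4838, kept {P1, P2, P3, P4}.
Then minimize p99 latency: best is 196, kept {P1, P3, P4}.
Then minimize avg latency: best is 11, kept {P1}.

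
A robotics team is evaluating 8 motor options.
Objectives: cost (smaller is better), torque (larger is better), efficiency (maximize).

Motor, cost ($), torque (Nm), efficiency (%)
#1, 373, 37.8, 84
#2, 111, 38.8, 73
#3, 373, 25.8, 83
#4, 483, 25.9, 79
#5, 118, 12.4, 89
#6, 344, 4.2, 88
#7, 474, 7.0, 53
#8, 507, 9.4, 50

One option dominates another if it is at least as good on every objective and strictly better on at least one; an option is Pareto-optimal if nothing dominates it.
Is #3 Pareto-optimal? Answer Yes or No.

#1 vs #3: cost 373≤373, torque 37.8≥25.8, efficiency 84≥83 — #1 is at least as good on every objective and strictly better on at least one, so #1 dominates #3.

No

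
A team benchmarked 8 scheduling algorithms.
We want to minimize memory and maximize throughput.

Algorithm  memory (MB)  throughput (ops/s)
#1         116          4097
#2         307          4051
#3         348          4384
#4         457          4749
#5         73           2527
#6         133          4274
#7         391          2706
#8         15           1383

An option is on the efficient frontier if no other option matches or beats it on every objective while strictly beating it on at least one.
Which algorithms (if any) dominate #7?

#1, #2, #3, #6

#1: memory 116≤391, throughput 4097≥2706 — dominates #7.
#2: memory 307≤391, throughput 4051≥2706 — dominates #7.
#3: memory 348≤391, throughput 4384≥2706 — dominates #7.
#6: memory 133≤391, throughput 4274≥2706 — dominates #7.
Others (#4, #5, #8) are each worse than #7 on at least one objective.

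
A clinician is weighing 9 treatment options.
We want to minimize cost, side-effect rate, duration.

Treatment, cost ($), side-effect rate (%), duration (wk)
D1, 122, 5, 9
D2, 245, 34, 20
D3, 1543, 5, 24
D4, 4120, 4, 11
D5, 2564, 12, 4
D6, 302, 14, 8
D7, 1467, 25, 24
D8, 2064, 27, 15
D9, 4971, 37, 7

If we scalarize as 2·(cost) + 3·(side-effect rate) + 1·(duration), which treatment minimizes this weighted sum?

D1: 2·122 + 3·5 + 1·9 = 268
D2: 2·245 + 3·34 + 1·20 = 612
D3: 2·1543 + 3·5 + 1·24 = 3125
D4: 2·4120 + 3·4 + 1·11 = 8263
D5: 2·2564 + 3·12 + 1·4 = 5168
D6: 2·302 + 3·14 + 1·8 = 654
D7: 2·1467 + 3·25 + 1·24 = 3033
D8: 2·2064 + 3·27 + 1·15 = 4224
D9: 2·4971 + 3·37 + 1·7 = 10060
Lowest: D1 at 268.

D1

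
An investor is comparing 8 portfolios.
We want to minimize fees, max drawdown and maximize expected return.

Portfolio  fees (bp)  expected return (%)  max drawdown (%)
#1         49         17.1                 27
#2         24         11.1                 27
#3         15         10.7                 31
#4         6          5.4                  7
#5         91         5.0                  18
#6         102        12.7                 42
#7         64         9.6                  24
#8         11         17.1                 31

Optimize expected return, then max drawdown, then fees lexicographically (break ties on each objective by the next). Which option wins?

#1

First maximize expected return: best is 17.1, kept {#1, #8}.
Then minimize max drawdown: best is 27, kept {#1}.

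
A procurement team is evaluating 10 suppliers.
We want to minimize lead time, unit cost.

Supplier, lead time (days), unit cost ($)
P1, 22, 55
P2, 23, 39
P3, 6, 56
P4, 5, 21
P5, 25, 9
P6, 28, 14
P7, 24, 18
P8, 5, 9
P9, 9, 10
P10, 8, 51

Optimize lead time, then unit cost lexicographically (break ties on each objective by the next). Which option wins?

P8

First minimize lead time: best is 5, kept {P4, P8}.
Then minimize unit cost: best is 9, kept {P8}.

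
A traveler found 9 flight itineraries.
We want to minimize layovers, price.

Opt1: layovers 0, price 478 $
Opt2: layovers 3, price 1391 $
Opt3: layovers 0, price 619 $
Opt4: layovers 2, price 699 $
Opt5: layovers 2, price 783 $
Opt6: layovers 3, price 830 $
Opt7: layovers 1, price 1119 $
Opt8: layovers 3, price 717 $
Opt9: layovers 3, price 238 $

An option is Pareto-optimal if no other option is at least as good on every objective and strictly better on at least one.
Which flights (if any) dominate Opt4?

Opt1, Opt3

Opt1: layovers 0≤2, price 478≤699 — dominates Opt4.
Opt3: layovers 0≤2, price 619≤699 — dominates Opt4.
Others (Opt2, Opt5, Opt6, Opt7, Opt8, Opt9) are each worse than Opt4 on at least one objective.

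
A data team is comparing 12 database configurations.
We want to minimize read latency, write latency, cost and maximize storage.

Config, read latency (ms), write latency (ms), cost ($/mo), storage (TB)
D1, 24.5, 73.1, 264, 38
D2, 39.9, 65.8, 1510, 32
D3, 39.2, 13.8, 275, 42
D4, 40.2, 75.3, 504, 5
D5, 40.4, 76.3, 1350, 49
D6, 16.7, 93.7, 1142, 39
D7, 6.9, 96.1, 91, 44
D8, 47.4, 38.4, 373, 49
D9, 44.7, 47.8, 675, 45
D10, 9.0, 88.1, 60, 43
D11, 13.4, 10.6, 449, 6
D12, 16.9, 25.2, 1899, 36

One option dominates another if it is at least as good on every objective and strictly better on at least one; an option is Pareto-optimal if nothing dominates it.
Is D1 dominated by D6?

No

D6 vs D1: D6 is worse on write latency (93.7 vs 73.1), so it does not dominate D1.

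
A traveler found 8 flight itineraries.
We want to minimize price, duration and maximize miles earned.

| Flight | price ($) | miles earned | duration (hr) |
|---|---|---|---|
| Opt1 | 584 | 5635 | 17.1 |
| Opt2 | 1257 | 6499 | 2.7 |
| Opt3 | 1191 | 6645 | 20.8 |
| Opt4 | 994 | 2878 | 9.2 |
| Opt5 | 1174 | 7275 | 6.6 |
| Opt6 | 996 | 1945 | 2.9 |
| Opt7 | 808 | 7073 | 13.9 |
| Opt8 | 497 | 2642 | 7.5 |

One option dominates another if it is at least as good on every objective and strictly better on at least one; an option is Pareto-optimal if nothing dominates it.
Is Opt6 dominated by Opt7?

No

Opt7 vs Opt6: Opt7 is worse on duration (13.9 vs 2.9), so it does not dominate Opt6.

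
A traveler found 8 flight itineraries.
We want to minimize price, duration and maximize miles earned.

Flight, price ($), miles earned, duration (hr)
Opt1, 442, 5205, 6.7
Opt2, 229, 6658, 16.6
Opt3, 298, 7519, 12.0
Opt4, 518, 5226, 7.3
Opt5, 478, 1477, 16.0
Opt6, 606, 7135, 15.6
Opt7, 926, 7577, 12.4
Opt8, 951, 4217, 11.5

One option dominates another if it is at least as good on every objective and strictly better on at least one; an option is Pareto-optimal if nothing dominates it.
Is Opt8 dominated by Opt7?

Opt7 vs Opt8: Opt7 is worse on duration (12.4 vs 11.5), so it does not dominate Opt8.

No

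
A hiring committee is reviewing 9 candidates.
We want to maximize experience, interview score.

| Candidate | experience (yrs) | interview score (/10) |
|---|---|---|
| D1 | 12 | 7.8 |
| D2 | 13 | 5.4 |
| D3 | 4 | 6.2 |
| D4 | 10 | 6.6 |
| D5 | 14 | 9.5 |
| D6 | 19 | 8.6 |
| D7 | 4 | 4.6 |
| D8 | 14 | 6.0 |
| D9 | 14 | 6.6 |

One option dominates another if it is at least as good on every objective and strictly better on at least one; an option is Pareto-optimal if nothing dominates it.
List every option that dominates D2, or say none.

D5, D6, D8, D9

D5: experience 14≥13, interview score 9.5≥5.4 — dominates D2.
D6: experience 19≥13, interview score 8.6≥5.4 — dominates D2.
D8: experience 14≥13, interview score 6.0≥5.4 — dominates D2.
D9: experience 14≥13, interview score 6.6≥5.4 — dominates D2.
Others (D1, D3, D4, D7) are each worse than D2 on at least one objective.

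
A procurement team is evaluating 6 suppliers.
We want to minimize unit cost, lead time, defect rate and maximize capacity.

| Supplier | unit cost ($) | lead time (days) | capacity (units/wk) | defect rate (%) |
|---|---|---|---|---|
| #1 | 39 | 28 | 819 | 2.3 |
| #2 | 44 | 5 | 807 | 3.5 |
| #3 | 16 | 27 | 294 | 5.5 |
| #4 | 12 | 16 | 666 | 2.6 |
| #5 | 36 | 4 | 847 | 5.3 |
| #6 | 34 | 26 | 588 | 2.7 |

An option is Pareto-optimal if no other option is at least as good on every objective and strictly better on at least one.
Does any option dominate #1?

#2: worse on unit cost (44 vs 39).
#3: worse on capacity (294 vs 819).
#4: worse on capacity (666 vs 819).
#5: worse on defect rate (5.3 vs 2.3).
#6: worse on capacity (588 vs 819).
No option is at least as good as #1 on every objective and strictly better on one.

No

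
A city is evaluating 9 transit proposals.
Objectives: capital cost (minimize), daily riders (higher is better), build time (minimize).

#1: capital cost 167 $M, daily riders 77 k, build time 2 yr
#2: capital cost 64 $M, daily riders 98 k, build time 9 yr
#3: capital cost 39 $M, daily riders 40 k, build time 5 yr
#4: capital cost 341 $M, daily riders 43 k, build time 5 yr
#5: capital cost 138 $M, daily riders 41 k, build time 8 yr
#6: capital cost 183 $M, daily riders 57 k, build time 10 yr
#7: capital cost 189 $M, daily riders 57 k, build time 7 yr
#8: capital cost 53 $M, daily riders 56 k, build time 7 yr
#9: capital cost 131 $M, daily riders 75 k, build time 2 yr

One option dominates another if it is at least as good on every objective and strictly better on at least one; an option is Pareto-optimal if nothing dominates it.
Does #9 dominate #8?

#9 vs #8: #9 is worse on capital cost (131 vs 53), so it does not dominate #8.

No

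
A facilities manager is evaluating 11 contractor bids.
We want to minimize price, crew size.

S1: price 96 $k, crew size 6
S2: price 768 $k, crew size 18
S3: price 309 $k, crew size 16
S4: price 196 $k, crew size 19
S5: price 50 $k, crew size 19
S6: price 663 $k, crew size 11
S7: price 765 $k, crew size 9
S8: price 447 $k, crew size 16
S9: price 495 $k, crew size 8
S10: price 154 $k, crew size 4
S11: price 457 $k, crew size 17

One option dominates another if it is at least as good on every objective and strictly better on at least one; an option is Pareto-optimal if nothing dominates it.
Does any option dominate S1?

S2: worse on price (768 vs 96).
S3: worse on price (309 vs 96).
S4: worse on price (196 vs 96).
S5: worse on crew size (19 vs 6).
S6: worse on price (663 vs 96).
S7: worse on price (765 vs 96).
S8: worse on price (447 vs 96).
S9: worse on price (495 vs 96).
S10: worse on price (154 vs 96).
S11: worse on price (457 vs 96).
No option is at least as good as S1 on every objective and strictly better on one.

No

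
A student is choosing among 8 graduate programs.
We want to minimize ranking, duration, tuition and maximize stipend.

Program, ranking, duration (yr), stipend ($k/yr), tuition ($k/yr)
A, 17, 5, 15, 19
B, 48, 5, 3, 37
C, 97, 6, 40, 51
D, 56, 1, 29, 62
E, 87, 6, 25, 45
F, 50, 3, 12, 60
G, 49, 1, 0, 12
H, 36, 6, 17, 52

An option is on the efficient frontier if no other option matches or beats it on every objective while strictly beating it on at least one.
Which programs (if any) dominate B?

A: ranking 17≤48, duration 5≤5, stipend 15≥3, tuition 19≤37 — dominates B.
Others (C, D, E, F, G, H) are each worse than B on at least one objective.

A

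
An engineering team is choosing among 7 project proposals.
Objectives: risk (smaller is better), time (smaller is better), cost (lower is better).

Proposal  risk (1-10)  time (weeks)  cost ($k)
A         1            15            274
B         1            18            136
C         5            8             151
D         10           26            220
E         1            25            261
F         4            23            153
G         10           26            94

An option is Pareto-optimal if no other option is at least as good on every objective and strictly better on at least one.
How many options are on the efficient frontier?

A: not dominated.
B: not dominated.
C: not dominated (best time).
D: dominated by B (risk 1≤10, time 18≤26, cost 136≤220).
E: dominated by B (risk 1≤1, time 18≤25, cost 136≤261).
F: dominated by B (risk 1≤4, time 18≤23, cost 136≤153).
G: not dominated (best cost).
Pareto-optimal: A, B, C, G → 4.

4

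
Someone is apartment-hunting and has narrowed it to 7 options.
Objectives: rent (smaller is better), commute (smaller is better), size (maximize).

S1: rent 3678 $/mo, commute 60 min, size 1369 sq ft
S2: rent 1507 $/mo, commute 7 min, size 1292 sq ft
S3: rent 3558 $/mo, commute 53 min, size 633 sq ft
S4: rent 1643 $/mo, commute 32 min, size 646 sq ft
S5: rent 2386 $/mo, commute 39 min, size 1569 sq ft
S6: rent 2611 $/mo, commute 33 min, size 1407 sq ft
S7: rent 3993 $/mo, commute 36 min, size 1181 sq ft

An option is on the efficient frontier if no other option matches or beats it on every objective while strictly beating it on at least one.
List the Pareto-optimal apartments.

S1: dominated by S5 (rent 2386≤3678, commute 39≤60, size 1569≥1369).
S2: not dominated (best rent).
S3: dominated by S2 (rent 1507≤3558, commute 7≤53, size 1292≥633).
S4: dominated by S2 (rent 1507≤1643, commute 7≤32, size 1292≥646).
S5: not dominated (best size).
S6: not dominated.
S7: dominated by S2 (rent 1507≤3993, commute 7≤36, size 1292≥1181).

S2, S5, S6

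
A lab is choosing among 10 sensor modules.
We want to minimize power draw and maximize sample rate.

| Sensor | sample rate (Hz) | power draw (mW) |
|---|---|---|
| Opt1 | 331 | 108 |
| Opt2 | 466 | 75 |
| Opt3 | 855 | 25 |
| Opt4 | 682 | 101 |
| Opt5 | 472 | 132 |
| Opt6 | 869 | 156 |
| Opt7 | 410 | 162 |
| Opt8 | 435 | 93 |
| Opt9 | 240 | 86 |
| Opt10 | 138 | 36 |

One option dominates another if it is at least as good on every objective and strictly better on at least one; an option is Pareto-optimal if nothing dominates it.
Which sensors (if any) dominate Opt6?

none

Opt1: worse on sample rate (331 vs 869).
Opt2: worse on sample rate (466 vs 869).
Opt3: worse on sample rate (855 vs 869).
Opt4: worse on sample rate (682 vs 869).
Opt5: worse on sample rate (472 vs 869).
Opt7: worse on sample rate (410 vs 869).
Opt8: worse on sample rate (435 vs 869).
Opt9: worse on sample rate (240 vs 869).
Opt10: worse on sample rate (138 vs 869).
No option dominates Opt6.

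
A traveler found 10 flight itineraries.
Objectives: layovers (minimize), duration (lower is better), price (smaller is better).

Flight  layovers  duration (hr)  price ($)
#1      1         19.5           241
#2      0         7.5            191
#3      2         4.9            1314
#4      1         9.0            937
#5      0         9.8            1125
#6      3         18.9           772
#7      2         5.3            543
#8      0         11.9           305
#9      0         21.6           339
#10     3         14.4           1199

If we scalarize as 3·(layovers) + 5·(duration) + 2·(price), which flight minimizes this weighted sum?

#1: 3·1 + 5·19.5 + 2·241 = 582.5
#2: 3·0 + 5·7.5 + 2·191 = 419.5
#3: 3·2 + 5·4.9 + 2·1314 = 2658.5
#4: 3·1 + 5·9.0 + 2·937 = 1922.0
#5: 3·0 + 5·9.8 + 2·1125 = 2299.0
#6: 3·3 + 5·18.9 + 2·772 = 1647.5
#7: 3·2 + 5·5.3 + 2·543 = 1118.5
#8: 3·0 + 5·11.9 + 2·305 = 669.5
#9: 3·0 + 5·21.6 + 2·339 = 786.0
#10: 3·3 + 5·14.4 + 2·1199 = 2479.0
Lowest: #2 at 419.5.

#2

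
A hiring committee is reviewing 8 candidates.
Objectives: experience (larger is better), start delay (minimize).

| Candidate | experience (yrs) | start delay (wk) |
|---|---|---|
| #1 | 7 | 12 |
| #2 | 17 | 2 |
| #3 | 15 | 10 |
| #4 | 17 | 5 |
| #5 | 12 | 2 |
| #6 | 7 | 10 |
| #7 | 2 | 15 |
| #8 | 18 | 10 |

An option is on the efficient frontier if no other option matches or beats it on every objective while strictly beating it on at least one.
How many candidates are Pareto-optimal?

2

#1: dominated by #2 (experience 17≥7, start delay 2≤12).
#2: not dominated.
#3: dominated by #2 (experience 17≥15, start delay 2≤10).
#4: dominated by #2 (experience 17≥17, start delay 2≤5).
#5: dominated by #2 (experience 17≥12, start delay 2≤2).
#6: dominated by #2 (experience 17≥7, start delay 2≤10).
#7: dominated by #1 (experience 7≥2, start delay 12≤15).
#8: not dominated (best experience).
Pareto-optimal: #2, #8 → 2.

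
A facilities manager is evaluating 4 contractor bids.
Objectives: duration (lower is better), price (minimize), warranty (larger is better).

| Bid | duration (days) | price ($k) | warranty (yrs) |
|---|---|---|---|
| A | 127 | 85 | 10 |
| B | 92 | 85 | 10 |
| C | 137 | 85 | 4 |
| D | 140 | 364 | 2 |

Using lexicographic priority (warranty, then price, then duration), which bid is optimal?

First maximize warranty: best is 10, kept {A, B}.
Then minimize price: best is 85, kept {A, B}.
Then minimize duration: best is 92, kept {B}.

B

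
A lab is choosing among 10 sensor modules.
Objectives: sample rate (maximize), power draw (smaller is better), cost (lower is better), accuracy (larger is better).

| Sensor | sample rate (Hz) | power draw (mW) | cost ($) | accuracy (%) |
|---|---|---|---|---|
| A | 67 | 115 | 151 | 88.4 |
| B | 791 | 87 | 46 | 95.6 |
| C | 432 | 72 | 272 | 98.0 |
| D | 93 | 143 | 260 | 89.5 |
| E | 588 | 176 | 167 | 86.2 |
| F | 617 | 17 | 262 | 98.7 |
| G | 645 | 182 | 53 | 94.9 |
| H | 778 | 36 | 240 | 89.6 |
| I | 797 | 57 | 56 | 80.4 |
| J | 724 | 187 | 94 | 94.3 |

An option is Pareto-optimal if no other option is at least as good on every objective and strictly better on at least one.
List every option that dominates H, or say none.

none

A: worse on sample rate (67 vs 778).
B: worse on power draw (87 vs 36).
C: worse on sample rate (432 vs 778).
D: worse on sample rate (93 vs 778).
E: worse on sample rate (588 vs 778).
F: worse on sample rate (617 vs 778).
G: worse on sample rate (645 vs 778).
I: worse on power draw (57 vs 36).
J: worse on sample rate (724 vs 778).
No option dominates H.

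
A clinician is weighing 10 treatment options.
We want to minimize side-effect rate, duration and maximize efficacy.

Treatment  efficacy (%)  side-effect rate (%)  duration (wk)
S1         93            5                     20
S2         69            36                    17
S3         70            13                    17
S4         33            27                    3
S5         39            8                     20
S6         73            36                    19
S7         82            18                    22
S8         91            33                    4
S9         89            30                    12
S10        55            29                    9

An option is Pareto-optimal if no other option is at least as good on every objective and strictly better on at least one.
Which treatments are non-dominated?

S1: not dominated (best efficacy).
S2: dominated by S3 (efficacy 70≥69, side-effect rate 13≤36, duration 17≤17).
S3: not dominated.
S4: not dominated (best duration).
S5: dominated by S1 (efficacy 93≥39, side-effect rate 5≤8, duration 20≤20).
S6: dominated by S8 (efficacy 91≥73, side-effect rate 33≤36, duration 4≤19).
S7: dominated by S1 (efficacy 93≥82, side-effect rate 5≤18, duration 20≤22).
S8: not dominated.
S9: not dominated.
S10: not dominated.

S1, S3, S4, S8, S9, S10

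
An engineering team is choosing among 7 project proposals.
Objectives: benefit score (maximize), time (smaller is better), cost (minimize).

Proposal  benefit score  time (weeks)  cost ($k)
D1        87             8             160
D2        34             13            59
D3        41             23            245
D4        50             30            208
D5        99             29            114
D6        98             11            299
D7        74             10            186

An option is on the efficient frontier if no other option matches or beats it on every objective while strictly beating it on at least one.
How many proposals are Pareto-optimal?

4

D1: not dominated (best time).
D2: not dominated (best cost).
D3: dominated by D1 (benefit score 87≥41, time 8≤23, cost 160≤245).
D4: dominated by D1 (benefit score 87≥50, time 8≤30, cost 160≤208).
D5: not dominated (best benefit score).
D6: not dominated.
D7: dominated by D1 (benefit score 87≥74, time 8≤10, cost 160≤186).
Pareto-optimal: D1, D2, D5, D6 → 4.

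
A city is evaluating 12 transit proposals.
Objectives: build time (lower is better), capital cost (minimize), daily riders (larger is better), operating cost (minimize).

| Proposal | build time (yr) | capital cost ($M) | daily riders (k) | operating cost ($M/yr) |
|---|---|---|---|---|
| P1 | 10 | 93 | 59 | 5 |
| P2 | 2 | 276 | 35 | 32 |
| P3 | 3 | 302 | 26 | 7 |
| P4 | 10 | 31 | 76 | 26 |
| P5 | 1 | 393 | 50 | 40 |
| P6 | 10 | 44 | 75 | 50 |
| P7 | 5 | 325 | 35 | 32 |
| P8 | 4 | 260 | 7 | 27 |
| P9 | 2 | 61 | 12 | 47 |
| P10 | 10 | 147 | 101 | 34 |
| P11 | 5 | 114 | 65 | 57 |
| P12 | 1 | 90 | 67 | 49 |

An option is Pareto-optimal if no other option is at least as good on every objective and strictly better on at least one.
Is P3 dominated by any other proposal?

No

P1: worse on build time (10 vs 3).
P2: worse on operating cost (32 vs 7).
P4: worse on build time (10 vs 3).
P5: worse on capital cost (393 vs 302).
P6: worse on build time (10 vs 3).
P7: worse on build time (5 vs 3).
P8: worse on build time (4 vs 3).
P9: worse on daily riders (12 vs 26).
P10: worse on build time (10 vs 3).
P11: worse on build time (5 vs 3).
P12: worse on operating cost (49 vs 7).
No option is at least as good as P3 on every objective and strictly better on one.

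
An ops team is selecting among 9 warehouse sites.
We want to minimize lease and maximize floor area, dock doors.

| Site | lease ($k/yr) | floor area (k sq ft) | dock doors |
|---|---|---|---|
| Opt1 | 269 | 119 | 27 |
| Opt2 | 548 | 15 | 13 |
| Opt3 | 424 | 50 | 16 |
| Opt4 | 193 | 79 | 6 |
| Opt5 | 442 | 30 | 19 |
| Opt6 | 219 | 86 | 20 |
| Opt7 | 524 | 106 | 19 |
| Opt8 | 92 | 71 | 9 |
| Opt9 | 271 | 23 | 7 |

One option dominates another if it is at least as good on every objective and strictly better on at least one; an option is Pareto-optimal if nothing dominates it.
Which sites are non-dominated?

Opt1: not dominated (best floor area).
Opt2: dominated by Opt1 (lease 269≤548, floor area 119≥15, dock doors 27≥13).
Opt3: dominated by Opt1 (lease 269≤424, floor area 119≥50, dock doors 27≥16).
Opt4: not dominated.
Opt5: dominated by Opt1 (lease 269≤442, floor area 119≥30, dock doors 27≥19).
Opt6: not dominated.
Opt7: dominated by Opt1 (lease 269≤524, floor area 119≥106, dock doors 27≥19).
Opt8: not dominated (best lease).
Opt9: dominated by Opt1 (lease 269≤271, floor area 119≥23, dock doors 27≥7).

Opt1, Opt4, Opt6, Opt8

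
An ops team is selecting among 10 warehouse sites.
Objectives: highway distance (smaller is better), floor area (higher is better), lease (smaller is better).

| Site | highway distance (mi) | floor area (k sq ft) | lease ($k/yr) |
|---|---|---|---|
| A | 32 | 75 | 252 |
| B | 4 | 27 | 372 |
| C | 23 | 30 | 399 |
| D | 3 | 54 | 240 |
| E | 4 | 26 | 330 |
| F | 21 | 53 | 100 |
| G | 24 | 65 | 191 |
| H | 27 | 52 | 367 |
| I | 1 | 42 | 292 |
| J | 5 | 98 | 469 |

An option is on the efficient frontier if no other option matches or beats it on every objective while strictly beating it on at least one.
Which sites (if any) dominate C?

D, F, I

D: highway distance 3≤23, floor area 54≥30, lease 240≤399 — dominates C.
F: highway distance 21≤23, floor area 53≥30, lease 100≤399 — dominates C.
I: highway distance 1≤23, floor area 42≥30, lease 292≤399 — dominates C.
Others (A, B, E, G, H, J) are each worse than C on at least one objective.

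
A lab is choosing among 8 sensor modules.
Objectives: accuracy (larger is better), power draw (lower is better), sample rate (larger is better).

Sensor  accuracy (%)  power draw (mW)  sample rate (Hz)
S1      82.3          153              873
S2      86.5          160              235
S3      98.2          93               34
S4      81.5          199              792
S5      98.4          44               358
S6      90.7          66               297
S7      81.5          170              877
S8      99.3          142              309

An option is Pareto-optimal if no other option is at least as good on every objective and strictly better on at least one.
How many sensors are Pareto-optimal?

4

S1: not dominated.
S2: dominated by S5 (accuracy 98.4≥86.5, power draw 44≤160, sample rate 358≥235).
S3: dominated by S5 (accuracy 98.4≥98.2, power draw 44≤93, sample rate 358≥34).
S4: dominated by S1 (accuracy 82.3≥81.5, power draw 153≤199, sample rate 873≥792).
S5: not dominated (best power draw).
S6: dominated by S5 (accuracy 98.4≥90.7, power draw 44≤66, sample rate 358≥297).
S7: not dominated (best sample rate).
S8: not dominated (best accuracy).
Pareto-optimal: S1, S5, S7, S8 → 4.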